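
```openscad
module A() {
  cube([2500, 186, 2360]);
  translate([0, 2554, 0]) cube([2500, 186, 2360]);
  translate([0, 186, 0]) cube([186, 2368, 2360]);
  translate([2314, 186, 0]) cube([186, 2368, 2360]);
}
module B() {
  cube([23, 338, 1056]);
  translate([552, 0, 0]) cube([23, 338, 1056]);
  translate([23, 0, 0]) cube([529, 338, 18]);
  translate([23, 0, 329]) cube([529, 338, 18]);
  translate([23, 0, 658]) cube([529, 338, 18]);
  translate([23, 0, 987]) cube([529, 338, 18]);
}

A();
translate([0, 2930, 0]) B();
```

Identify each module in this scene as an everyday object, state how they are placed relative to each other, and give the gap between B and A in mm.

The bookshelf's nearest face is 190 mm from the house frame's +y face.

A is a house frame. B is a bookshelf. The bookshelf is on the floor beside the house frame on its +y side. The gap between the bookshelf and the house frame is 190 mm.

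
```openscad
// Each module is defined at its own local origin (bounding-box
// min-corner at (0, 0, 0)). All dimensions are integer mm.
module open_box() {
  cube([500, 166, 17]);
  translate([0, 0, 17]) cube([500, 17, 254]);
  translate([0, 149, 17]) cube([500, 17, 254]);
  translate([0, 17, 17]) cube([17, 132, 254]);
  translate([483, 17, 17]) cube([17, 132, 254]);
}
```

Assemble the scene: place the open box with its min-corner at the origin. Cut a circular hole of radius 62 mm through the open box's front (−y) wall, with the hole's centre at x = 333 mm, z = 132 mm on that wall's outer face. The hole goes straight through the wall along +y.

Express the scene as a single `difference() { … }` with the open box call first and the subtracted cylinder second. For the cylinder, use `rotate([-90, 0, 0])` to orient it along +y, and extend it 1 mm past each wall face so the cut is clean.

difference() {
  open_box();
  translate([333, -1, 132]) rotate([-90, 0, 0]) cylinder(h = 19, r = 62);
}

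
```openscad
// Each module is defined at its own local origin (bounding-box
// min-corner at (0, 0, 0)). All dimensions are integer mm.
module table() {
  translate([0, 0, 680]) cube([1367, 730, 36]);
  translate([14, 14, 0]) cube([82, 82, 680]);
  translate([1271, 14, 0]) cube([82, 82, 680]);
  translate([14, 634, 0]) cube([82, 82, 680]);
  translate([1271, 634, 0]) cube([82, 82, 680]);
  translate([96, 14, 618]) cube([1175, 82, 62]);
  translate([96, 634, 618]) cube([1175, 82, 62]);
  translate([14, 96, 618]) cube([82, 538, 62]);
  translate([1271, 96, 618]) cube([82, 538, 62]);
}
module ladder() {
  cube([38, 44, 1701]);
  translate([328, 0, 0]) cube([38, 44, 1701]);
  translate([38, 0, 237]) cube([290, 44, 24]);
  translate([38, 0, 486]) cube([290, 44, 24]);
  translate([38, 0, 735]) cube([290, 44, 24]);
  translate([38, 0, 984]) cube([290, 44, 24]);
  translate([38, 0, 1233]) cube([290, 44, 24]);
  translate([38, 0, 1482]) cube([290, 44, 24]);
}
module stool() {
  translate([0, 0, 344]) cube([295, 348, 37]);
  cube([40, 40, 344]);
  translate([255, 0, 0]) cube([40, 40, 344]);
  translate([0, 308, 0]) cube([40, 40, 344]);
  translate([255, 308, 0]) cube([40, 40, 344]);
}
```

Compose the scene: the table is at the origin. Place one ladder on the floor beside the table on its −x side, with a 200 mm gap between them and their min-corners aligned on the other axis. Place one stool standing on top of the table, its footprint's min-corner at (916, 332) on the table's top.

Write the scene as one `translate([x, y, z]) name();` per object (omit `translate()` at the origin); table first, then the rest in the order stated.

table();
translate([-566, 0, 0]) ladder();
translate([916, 332, 716]) stool();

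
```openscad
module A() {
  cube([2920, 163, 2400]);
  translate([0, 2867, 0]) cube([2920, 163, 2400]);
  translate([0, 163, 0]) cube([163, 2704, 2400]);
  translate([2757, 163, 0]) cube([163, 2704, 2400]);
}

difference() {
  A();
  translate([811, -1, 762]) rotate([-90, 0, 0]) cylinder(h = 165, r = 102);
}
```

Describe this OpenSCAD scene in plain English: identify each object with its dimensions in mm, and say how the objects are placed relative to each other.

A is a box-shaped house frame (walls only): outside footprint 2920×3030 mm, wall height 2400 mm, wall thickness 163 mm. The two y-facing walls run the full x-width; the two x-facing walls fit between the inner faces of the y-facing walls.

The house frame has a circular hole of radius 102 mm through its front wall, centred at (x = 811, z = 762).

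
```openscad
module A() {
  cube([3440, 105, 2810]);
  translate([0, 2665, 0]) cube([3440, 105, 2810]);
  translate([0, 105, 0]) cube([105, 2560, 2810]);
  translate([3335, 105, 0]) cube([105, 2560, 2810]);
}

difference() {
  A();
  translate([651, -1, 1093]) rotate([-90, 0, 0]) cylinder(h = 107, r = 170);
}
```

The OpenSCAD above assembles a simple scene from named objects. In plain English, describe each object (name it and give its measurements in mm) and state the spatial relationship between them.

A is the wall frame of a small rectangular building: four walls, each 2810 mm tall and 105 mm thick, enclosing a footprint 3440 mm (x) by 2770 mm (y) outside-to-outside, with no floor or roof. The front and back walls (the −y and +y sides) span the full width; the two side walls fit between them.

The house frame has a circular hole of radius 170 mm through its front wall, centred at (x = 651, z = 1093).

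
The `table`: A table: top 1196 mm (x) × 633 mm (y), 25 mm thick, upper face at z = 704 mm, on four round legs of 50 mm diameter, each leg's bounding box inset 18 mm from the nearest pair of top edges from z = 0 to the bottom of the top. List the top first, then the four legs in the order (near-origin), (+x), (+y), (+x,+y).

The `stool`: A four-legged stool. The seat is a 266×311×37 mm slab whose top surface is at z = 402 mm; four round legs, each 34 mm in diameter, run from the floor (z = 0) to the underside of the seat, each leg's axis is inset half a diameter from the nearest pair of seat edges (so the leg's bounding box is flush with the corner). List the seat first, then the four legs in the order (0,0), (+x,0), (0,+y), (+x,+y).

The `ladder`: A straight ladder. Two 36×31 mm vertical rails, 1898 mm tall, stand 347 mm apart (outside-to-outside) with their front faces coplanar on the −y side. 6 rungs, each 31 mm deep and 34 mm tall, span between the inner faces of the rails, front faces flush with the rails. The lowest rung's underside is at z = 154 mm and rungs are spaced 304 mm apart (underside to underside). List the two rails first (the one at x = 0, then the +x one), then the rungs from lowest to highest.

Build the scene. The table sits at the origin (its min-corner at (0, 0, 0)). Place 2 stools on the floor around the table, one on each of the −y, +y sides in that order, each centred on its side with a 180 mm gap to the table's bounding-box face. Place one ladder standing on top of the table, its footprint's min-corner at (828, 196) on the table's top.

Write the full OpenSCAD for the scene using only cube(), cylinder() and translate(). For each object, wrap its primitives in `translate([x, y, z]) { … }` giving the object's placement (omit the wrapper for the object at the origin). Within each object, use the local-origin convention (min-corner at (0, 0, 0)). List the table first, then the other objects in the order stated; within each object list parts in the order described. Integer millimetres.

translate([0, 0, 679]) cube([1196, 633, 25]);
translate([43, 43, 0]) cylinder(h = 679, r = 25);
translate([1153, 43, 0]) cylinder(h = 679, r = 25);
translate([43, 590, 0]) cylinder(h = 679, r = 25);
translate([1153, 590, 0]) cylinder(h = 679, r = 25);
translate([465, -491, 0]) {
  translate([0, 0, 365]) cube([266, 311, 37]);
  translate([17, 17, 0]) cylinder(h = 365, r = 17);
  translate([249, 17, 0]) cylinder(h = 365, r = 17);
  translate([17, 294, 0]) cylinder(h = 365, r = 17);
  translate([249, 294, 0]) cylinder(h = 365, r = 17);
}
translate([465, 813, 0]) {
  translate([0, 0, 365]) cube([266, 311, 37]);
  translate([17, 17, 0]) cylinder(h = 365, r = 17);
  translate([249, 17, 0]) cylinder(h = 365, r = 17);
  translate([17, 294, 0]) cylinder(h = 365, r = 17);
  translate([249, 294, 0]) cylinder(h = 365, r = 17);
}
translate([828, 196, 704]) {
  cube([36, 31, 1898]);
  translate([311, 0, 0]) cube([36, 31, 1898]);
  translate([36, 0, 154]) cube([275, 31, 34]);
  translate([36, 0, 458]) cube([275, 31, 34]);
  translate([36, 0, 762]) cube([275, 31, 34]);
  translate([36, 0, 1066]) cube([275, 31, 34]);
  translate([36, 0, 1370]) cube([275, 31, 34]);
  translate([36, 0, 1674]) cube([275, 31, 34]);
}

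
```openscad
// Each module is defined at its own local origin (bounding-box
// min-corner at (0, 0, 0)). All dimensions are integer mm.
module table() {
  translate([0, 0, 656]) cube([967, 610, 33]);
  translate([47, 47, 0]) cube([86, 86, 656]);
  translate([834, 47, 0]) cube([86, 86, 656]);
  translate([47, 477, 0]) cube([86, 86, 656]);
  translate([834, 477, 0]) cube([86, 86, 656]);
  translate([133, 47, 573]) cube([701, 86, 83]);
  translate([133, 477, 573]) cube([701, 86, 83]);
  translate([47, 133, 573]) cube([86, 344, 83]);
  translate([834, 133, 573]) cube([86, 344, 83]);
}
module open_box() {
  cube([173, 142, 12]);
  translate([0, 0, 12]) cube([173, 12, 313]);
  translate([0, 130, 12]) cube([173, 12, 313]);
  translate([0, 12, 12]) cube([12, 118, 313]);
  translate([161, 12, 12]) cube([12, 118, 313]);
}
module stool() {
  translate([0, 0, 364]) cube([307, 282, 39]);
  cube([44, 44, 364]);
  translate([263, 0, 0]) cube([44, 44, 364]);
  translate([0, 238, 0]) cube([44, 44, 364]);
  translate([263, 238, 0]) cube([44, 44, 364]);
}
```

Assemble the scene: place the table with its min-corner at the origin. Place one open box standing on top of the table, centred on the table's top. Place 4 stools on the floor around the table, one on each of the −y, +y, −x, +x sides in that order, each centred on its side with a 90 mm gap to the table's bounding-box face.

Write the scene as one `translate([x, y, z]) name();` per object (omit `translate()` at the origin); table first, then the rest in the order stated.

table();
translate([397, 234, 689]) open_box();
translate([330, -372, 0]) stool();
translate([330, 700, 0]) stool();
translate([-397, 164, 0]) stool();
translate([1057, 164, 0]) stool();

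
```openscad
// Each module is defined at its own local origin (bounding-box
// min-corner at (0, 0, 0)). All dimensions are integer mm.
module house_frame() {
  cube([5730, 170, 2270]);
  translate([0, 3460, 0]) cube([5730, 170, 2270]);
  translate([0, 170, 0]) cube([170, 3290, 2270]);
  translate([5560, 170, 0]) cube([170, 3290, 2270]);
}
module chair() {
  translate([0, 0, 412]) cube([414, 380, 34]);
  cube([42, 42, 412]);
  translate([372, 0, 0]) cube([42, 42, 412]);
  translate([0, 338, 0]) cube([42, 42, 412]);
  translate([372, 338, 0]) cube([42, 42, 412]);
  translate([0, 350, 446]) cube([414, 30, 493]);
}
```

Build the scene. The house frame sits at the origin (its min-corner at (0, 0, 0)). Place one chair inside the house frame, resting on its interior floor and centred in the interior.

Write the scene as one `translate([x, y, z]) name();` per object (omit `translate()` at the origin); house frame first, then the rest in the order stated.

house_frame();
translate([2658, 1625, 0]) chair();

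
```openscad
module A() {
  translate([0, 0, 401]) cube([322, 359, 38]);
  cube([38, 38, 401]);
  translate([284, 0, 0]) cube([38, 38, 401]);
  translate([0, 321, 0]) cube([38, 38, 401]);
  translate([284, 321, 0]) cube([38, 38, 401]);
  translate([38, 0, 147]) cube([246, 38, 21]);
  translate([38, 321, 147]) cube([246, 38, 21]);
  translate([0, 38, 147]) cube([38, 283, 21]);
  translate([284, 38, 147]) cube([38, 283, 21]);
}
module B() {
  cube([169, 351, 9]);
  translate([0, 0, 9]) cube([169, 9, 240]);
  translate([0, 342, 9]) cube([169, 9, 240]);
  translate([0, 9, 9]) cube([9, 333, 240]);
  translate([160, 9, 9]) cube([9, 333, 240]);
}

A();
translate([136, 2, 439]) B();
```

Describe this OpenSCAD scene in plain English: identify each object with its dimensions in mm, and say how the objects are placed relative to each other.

A is a simple wooden stool: a rectangular seat 322 mm (x) by 359 mm (y), 38 mm thick, top face at z = 439 mm, on four square legs, each 38×38 mm in cross-section. The legs rest on z = 0, each flush with a corner of the seat. Four stretchers, 38 mm wide and 21 mm tall, connect adjacent legs with their undersides at z = 147 mm, each running between the inner faces of the legs it joins and aligned with the legs' outer faces on the other axis.

B is an open-topped rectangular box: outside dimensions 169×351×249 mm, with a uniform wall and base thickness of 9 mm. The base is a full 169×351 slab on the floor; four walls sit on top of the base. The front and back walls (the −y and +y sides) span the full width; the two side walls fit between them.

The open box is on top of the stool.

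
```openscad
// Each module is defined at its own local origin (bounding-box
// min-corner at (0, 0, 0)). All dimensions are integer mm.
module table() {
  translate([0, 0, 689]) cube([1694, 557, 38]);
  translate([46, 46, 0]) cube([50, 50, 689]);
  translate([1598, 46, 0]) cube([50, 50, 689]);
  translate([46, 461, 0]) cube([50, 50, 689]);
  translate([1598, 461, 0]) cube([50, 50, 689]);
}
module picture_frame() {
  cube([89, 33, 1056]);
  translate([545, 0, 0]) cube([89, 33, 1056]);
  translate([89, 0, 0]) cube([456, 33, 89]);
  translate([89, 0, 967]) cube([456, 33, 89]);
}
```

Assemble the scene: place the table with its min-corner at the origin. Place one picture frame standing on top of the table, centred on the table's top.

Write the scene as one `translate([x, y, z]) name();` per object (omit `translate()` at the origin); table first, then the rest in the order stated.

table();
translate([530, 262, 727]) picture_frame();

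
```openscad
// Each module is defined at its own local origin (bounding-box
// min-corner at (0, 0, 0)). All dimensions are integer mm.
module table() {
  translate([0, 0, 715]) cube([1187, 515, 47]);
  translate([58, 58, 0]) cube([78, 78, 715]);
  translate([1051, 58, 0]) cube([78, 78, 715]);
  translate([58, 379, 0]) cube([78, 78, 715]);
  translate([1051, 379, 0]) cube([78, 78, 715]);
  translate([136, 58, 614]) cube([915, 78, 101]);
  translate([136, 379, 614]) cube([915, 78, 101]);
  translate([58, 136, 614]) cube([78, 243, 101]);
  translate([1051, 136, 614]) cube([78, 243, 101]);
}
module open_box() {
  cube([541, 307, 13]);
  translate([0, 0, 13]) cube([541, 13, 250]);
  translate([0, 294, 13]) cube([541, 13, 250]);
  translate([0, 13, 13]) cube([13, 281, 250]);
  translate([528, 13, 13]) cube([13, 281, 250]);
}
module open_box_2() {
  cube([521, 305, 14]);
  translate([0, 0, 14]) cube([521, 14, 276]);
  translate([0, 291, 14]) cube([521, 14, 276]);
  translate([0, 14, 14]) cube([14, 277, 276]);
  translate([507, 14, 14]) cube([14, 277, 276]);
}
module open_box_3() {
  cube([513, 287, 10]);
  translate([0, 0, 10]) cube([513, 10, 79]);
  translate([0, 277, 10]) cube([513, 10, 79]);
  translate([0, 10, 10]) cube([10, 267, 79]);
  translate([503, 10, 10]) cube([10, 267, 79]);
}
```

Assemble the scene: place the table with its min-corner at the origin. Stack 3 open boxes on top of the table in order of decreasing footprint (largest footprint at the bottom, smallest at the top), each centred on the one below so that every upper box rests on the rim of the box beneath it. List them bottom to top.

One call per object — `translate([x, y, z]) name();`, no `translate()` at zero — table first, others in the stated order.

table();
translate([323, 104, 762]) open_box();
translate([333, 105, 1025]) open_box_2();
translate([337, 114, 1315]) open_box_3();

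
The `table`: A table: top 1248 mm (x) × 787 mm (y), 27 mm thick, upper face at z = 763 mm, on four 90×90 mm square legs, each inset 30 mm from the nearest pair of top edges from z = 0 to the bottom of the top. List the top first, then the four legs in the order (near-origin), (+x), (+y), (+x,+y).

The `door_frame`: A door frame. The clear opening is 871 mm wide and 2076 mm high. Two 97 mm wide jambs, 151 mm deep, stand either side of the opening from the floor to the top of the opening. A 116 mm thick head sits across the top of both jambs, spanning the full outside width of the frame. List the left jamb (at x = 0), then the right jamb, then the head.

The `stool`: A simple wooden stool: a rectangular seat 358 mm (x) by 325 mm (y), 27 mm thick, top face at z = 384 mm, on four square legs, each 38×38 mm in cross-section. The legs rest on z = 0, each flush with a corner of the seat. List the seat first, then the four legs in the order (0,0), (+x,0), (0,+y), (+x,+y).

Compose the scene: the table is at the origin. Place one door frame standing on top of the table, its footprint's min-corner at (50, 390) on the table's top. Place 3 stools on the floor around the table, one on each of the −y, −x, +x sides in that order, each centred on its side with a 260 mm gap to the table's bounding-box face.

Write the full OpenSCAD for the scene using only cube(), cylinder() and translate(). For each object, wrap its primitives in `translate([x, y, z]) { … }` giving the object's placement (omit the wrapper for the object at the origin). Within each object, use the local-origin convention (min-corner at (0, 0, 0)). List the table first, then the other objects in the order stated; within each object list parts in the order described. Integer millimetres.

translate([0, 0, 736]) cube([1248, 787, 27]);
translate([30, 30, 0]) cube([90, 90, 736]);
translate([1128, 30, 0]) cube([90, 90, 736]);
translate([30, 667, 0]) cube([90, 90, 736]);
translate([1128, 667, 0]) cube([90, 90, 736]);
translate([50, 390, 763]) {
  cube([97, 151, 2076]);
  translate([968, 0, 0]) cube([97, 151, 2076]);
  translate([0, 0, 2076]) cube([1065, 151, 116]);
}
translate([445, -585, 0]) {
  translate([0, 0, 357]) cube([358, 325, 27]);
  cube([38, 38, 357]);
  translate([320, 0, 0]) cube([38, 38, 357]);
  translate([0, 287, 0]) cube([38, 38, 357]);
  translate([320, 287, 0]) cube([38, 38, 357]);
}
translate([-618, 231, 0]) {
  translate([0, 0, 357]) cube([358, 325, 27]);
  cube([38, 38, 357]);
  translate([320, 0, 0]) cube([38, 38, 357]);
  translate([0, 287, 0]) cube([38, 38, 357]);
  translate([320, 287, 0]) cube([38, 38, 357]);
}
translate([1508, 231, 0]) {
  translate([0, 0, 357]) cube([358, 325, 27]);
  cube([38, 38, 357]);
  translate([320, 0, 0]) cube([38, 38, 357]);
  translate([0, 287, 0]) cube([38, 38, 357]);
  translate([320, 287, 0]) cube([38, 38, 357]);
}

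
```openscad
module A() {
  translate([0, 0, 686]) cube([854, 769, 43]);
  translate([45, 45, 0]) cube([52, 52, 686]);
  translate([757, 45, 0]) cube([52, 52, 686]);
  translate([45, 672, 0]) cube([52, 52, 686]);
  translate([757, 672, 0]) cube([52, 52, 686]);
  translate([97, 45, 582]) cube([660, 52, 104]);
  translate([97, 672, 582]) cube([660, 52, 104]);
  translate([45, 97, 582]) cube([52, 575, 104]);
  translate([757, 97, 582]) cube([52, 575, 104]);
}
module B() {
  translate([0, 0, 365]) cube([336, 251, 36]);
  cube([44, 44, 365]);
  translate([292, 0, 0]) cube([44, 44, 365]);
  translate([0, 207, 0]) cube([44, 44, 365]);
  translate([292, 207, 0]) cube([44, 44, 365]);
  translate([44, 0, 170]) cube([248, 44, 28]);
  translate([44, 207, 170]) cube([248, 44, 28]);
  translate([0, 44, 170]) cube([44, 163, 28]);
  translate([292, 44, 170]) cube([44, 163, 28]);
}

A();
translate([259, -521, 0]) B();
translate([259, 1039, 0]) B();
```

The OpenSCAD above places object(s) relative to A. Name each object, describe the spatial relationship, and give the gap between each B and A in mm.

Each stool's nearest face is 270 mm from the table's bounding box.

A is a table. B is a stool. Two stools sit around the table at the −y, +y sides. The gap between each stool and the table is 270 mm.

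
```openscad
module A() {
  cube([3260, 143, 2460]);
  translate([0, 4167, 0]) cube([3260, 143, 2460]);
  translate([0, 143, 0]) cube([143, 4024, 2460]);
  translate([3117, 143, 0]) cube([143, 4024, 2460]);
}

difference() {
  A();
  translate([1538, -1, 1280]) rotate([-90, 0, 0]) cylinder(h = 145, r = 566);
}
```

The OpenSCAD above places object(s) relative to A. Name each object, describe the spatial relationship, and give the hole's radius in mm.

The subtracted cylinder has r = 566 mm.

A is a house frame. The house frame has a circular hole through its front wall. The hole's radius is 566 mm.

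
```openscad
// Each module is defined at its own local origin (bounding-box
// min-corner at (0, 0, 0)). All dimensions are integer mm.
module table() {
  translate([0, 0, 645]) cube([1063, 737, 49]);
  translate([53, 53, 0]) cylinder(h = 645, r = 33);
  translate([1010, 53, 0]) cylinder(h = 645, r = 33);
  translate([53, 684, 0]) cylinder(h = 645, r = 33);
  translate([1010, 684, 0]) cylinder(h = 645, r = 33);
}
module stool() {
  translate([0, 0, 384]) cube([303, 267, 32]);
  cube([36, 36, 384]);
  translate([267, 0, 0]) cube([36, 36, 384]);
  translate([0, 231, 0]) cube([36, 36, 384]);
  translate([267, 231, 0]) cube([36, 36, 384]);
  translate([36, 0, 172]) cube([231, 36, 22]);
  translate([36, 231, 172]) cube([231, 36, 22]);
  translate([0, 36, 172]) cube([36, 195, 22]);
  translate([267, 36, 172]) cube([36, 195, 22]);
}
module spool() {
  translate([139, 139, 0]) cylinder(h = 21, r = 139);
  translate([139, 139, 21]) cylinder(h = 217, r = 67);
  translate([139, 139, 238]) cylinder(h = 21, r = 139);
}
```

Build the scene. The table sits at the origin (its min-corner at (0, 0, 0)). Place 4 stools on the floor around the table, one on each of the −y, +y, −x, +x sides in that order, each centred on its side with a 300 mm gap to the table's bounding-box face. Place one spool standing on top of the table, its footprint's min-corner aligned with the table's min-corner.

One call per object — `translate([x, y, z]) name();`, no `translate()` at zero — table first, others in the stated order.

table();
translate([380, -567, 0]) stool();
translate([380, 1037, 0]) stool();
translate([-603, 235, 0]) stool();
translate([1363, 235, 0]) stool();
translate([0, 0, 694]) spool();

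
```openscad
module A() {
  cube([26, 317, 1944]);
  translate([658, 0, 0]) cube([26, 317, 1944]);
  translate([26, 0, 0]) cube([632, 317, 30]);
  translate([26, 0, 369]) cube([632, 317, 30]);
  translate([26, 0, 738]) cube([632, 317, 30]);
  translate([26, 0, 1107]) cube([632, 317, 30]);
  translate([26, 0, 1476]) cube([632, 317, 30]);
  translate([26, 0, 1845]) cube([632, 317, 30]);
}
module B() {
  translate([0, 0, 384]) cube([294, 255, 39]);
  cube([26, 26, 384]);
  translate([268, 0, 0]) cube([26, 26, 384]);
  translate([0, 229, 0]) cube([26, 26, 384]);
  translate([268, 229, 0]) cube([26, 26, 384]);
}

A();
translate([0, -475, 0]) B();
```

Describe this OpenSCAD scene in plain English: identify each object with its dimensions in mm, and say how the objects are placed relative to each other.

A is a bookshelf 684 mm wide overall, 317 mm deep and 1944 mm tall. The two sides are 26 mm thick vertical panels. 6 horizontal shelves of 30 mm thickness span between the inner faces of the sides; the lowest shelf sits on the floor and shelves are stacked with a clear vertical gap of 339 mm between each pair.

B is a four-legged stool. The seat is 294×255 mm, 39 mm thick, top at z = 423 mm. It stands on four square legs, each 26×26 mm in cross-section, from z = 0 to the seat underside, each flush with a corner of the seat.

The stool is on the floor beside the bookshelf on its −y side.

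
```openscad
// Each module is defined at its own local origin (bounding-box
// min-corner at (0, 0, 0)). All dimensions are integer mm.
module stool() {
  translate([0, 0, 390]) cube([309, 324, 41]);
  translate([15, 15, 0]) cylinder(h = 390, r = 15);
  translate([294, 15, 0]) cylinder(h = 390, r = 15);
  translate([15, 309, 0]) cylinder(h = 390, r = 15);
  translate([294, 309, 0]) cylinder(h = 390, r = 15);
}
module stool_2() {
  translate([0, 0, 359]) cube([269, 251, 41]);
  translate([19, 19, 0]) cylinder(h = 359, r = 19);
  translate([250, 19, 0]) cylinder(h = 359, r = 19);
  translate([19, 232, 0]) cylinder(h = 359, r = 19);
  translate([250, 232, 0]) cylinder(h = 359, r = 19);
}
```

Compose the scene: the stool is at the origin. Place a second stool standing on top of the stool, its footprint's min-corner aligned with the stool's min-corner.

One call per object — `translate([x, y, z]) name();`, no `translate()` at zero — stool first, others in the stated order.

stool();
translate([0, 0, 431]) stool_2();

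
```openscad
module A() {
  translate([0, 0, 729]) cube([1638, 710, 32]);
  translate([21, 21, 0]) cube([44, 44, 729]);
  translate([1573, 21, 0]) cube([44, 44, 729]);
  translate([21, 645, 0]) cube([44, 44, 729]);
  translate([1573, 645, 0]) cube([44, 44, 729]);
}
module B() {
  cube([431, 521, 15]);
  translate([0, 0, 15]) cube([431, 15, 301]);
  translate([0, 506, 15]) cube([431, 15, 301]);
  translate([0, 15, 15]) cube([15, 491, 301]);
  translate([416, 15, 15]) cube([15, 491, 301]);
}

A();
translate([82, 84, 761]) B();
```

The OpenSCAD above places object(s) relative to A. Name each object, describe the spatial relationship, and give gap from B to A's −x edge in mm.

A is a table. B is an open box. The open box is on top of the table. The gap from the open box to the table's −x edge is 82 mm.

The open box's min-x is at 82; the table's min-x is 0; gap = 82 mm.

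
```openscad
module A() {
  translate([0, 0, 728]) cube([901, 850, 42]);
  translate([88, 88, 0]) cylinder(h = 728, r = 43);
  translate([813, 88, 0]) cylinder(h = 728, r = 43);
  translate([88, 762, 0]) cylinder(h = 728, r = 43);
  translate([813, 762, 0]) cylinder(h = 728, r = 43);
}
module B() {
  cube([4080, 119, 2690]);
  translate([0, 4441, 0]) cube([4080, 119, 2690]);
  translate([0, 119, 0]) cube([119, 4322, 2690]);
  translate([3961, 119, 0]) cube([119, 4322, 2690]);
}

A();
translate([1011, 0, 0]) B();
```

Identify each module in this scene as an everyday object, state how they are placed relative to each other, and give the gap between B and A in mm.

A is a table. B is a house frame. The house frame is on the floor beside the table on its +x side. The gap between the house frame and the table is 110 mm.

The house frame's nearest face is 110 mm from the table's +x face.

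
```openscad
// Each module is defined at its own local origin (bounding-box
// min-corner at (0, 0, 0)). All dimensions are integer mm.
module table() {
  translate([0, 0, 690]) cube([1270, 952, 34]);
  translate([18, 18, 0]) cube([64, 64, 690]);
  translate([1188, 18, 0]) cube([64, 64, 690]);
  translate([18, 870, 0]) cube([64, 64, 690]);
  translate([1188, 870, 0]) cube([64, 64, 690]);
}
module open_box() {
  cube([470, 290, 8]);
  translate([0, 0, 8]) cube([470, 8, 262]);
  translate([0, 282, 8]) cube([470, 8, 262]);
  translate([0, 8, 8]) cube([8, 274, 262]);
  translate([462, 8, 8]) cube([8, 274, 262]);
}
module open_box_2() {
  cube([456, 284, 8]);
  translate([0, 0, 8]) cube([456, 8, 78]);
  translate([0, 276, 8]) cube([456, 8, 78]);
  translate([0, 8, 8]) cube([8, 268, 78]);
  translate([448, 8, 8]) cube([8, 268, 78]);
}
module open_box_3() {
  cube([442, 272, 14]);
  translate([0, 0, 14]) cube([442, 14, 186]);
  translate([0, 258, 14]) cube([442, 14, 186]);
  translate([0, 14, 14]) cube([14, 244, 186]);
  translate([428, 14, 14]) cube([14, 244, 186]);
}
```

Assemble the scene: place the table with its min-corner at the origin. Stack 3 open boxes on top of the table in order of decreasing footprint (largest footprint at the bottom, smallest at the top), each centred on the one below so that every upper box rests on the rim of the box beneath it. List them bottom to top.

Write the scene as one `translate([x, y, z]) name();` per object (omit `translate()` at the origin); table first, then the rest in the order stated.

table();
translate([400, 331, 724]) open_box();
translate([407, 334, 994]) open_box_2();
translate([414, 340, 1080]) open_box_3();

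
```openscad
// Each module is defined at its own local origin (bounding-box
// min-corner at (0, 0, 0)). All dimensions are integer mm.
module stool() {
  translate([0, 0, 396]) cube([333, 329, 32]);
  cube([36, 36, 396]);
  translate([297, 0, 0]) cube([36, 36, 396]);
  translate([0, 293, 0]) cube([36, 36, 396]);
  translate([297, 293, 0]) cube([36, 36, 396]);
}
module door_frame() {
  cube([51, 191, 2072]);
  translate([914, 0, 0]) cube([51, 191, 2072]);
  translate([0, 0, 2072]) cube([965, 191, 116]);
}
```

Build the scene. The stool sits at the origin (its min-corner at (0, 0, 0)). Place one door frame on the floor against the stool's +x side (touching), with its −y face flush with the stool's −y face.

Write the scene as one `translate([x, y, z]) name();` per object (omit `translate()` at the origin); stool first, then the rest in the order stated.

stool();
translate([333, 0, 0]) door_frame();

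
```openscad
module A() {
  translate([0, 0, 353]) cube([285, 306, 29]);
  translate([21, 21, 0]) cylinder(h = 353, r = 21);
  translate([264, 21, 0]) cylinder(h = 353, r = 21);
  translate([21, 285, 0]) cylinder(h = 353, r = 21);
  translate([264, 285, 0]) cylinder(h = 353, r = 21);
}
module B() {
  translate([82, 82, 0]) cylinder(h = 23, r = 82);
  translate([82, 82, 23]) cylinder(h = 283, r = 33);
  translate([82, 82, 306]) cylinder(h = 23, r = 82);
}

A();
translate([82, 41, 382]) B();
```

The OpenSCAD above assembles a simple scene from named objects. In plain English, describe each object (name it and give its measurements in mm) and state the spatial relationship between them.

A is a simple wooden stool: a rectangular seat 285 mm (x) by 306 mm (y), 29 mm thick, top face at z = 382 mm, on four round legs, each 42 mm in diameter. The legs rest on z = 0, each leg's axis is inset half a diameter from the nearest pair of seat edges (so the leg's bounding box is flush with the corner).

B is a spool: two coaxial disc flanges of radius 82 mm and thickness 23 mm, joined by a core cylinder of radius 33 mm and height 283 mm. The lower flange rests on z = 0 and the three cylinders share a vertical axis.

The spool is on top of the stool.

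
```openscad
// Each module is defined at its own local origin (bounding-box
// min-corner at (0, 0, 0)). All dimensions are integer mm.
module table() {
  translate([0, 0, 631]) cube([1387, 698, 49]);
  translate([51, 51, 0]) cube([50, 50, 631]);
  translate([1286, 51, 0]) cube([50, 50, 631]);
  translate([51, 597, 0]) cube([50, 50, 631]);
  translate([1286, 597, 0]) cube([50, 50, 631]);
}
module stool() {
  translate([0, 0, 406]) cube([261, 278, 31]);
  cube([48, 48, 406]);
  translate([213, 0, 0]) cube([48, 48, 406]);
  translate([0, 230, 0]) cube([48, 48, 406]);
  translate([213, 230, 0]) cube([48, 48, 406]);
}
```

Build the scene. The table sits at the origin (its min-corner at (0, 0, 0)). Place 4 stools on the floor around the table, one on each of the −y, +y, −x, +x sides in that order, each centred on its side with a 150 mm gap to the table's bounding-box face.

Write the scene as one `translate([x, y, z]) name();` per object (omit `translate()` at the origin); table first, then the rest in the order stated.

table();
translate([563, -428, 0]) stool();
translate([563, 848, 0]) stool();
translate([-411, 210, 0]) stool();
translate([1537, 210, 0]) stool();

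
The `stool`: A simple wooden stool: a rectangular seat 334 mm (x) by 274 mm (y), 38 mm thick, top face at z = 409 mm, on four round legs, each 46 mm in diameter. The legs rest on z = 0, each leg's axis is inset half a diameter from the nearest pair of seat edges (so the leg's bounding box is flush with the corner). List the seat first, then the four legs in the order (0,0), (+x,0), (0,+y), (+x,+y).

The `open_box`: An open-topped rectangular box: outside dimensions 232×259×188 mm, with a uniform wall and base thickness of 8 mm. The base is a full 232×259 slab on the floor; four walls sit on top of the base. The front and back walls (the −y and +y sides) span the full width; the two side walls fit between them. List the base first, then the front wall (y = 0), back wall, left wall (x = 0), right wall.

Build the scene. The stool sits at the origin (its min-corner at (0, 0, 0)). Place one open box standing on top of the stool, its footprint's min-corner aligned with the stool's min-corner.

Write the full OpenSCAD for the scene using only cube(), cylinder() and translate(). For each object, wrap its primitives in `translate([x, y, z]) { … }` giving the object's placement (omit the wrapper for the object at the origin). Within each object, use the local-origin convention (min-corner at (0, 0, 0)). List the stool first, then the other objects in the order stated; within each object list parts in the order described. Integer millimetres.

translate([0, 0, 371]) cube([334, 274, 38]);
translate([23, 23, 0]) cylinder(h = 371, r = 23);
translate([311, 23, 0]) cylinder(h = 371, r = 23);
translate([23, 251, 0]) cylinder(h = 371, r = 23);
translate([311, 251, 0]) cylinder(h = 371, r = 23);
translate([0, 0, 409]) {
  cube([232, 259, 8]);
  translate([0, 0, 8]) cube([232, 8, 180]);
  translate([0, 251, 8]) cube([232, 8, 180]);
  translate([0, 8, 8]) cube([8, 243, 180]);
  translate([224, 8, 8]) cube([8, 243, 180]);
}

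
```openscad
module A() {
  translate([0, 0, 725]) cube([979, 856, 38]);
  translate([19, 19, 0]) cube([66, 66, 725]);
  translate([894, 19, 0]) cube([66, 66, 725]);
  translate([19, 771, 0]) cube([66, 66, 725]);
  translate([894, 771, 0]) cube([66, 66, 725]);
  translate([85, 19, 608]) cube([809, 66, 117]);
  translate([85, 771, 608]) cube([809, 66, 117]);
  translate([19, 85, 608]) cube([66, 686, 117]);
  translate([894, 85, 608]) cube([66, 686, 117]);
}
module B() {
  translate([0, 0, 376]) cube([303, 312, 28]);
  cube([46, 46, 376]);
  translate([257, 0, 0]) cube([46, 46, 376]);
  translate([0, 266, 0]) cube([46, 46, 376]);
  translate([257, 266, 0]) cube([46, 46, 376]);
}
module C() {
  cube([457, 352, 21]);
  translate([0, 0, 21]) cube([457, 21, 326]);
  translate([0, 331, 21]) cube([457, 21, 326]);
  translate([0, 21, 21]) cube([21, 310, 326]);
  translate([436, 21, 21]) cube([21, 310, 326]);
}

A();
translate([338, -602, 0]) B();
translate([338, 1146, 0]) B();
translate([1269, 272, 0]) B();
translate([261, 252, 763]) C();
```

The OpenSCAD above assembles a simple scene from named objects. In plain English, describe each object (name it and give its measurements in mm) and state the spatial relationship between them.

A is a table with a 979×856 mm rectangular top, 38 mm thick, top surface at z = 763 mm, supported by four 66×66 mm square legs, each inset 19 mm from the nearest pair of top edges, running from the floor. Four apron rails, 66 mm thick and 117 mm tall, run between adjacent legs with their top edges flush with the underside of the top and their outer faces flush with the legs' outer faces.

B is a four-legged stool. The seat is 303×312 mm, 28 mm thick, top at z = 404 mm. It stands on four square legs, each 46×46 mm in cross-section, from z = 0 to the seat underside, each flush with a corner of the seat.

C is an open-topped rectangular box: outside dimensions 457×352×347 mm, with a uniform wall and base thickness of 21 mm. The base is a full 457×352 slab on the floor; four walls sit on top of the base. The front and back walls (the −y and +y sides) span the full width; the two side walls fit between them.

Three stools sit around the table at the −y, +y, +x sides. The open box is on top of the table, centred.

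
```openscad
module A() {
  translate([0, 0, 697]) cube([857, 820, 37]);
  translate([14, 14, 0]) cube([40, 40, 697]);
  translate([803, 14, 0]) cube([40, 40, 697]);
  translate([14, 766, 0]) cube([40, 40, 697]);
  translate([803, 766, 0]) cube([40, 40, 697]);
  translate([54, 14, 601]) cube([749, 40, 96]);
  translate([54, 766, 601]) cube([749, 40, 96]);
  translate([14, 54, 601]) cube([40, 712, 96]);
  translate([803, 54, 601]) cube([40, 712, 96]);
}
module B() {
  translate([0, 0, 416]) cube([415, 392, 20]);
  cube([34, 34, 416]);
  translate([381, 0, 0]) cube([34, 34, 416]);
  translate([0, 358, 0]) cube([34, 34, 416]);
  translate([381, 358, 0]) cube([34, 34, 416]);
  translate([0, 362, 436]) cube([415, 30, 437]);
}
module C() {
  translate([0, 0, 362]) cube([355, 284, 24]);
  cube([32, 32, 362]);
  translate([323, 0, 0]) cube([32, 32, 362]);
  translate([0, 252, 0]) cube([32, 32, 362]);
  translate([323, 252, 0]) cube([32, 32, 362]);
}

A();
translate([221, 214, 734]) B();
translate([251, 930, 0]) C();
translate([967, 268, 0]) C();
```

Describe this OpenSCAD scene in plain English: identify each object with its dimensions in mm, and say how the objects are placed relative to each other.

A is a table with a 857×820 mm rectangular top, 37 mm thick, top surface at z = 734 mm, supported by four 40×40 mm square legs, each inset 14 mm from the nearest pair of top edges, running from the floor. Four apron rails, 40 mm thick and 96 mm tall, run between adjacent legs with their top edges flush with the underside of the top and their outer faces flush with the legs' outer faces.

B is a chair: 415×392 mm seat, 20 mm thick, top at z = 436 mm, on four 34 mm square corner legs flush with the seat edges. A 30 mm thick backrest slab spans the full seat width, extending 437 mm above the seat top, its back face flush with the seat's +y edge.

C is a simple wooden stool: a rectangular seat 355 mm (x) by 284 mm (y), 24 mm thick, top face at z = 386 mm, on four square legs, each 32×32 mm in cross-section. The legs rest on z = 0, each flush with a corner of the seat.

The chair is on top of the table, centred. Two stools sit around the table at the +y, +x sides.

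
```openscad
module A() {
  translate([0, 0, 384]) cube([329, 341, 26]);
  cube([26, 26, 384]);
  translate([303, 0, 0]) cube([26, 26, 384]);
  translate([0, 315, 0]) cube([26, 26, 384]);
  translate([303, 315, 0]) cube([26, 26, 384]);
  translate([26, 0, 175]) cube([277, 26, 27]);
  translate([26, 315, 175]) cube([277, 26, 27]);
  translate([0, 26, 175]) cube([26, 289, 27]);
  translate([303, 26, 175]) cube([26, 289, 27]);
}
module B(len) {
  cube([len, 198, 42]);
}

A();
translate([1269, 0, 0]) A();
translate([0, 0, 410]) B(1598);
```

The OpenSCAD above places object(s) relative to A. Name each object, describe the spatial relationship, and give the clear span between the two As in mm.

A is a stool. B is a beam. A beam spans the tops of two stools. The clear span between the two stools is 940 mm.

Second stool starts at x = 1269; first ends at x = 329; clear span = 1269 − 329 = 940 mm.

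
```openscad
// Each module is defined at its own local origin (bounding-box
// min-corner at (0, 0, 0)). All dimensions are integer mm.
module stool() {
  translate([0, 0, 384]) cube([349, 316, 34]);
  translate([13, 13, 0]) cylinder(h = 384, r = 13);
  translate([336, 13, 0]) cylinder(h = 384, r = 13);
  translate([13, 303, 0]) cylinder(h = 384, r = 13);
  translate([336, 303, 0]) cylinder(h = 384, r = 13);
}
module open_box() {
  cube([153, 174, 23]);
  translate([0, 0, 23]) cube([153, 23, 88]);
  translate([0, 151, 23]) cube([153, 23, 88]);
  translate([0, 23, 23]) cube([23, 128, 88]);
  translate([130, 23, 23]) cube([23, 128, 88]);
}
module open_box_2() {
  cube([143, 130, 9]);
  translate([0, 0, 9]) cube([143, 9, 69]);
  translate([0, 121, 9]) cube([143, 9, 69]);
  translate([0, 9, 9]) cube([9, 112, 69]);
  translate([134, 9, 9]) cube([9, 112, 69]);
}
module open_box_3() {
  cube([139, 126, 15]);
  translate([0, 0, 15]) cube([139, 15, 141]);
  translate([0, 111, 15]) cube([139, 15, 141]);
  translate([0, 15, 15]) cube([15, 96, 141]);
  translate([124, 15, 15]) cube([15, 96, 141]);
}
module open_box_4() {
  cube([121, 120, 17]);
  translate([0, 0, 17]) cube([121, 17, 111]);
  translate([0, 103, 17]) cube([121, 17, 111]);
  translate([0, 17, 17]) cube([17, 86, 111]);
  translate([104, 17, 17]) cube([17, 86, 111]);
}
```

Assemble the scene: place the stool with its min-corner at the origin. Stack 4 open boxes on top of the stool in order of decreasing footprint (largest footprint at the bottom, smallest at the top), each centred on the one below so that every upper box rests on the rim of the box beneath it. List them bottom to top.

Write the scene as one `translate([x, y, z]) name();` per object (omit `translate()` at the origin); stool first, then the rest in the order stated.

stool();
translate([98, 71, 418]) open_box();
translate([103, 93, 529]) open_box_2();
translate([105, 95, 607]) open_box_3();
translate([114, 98, 763]) open_box_4();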